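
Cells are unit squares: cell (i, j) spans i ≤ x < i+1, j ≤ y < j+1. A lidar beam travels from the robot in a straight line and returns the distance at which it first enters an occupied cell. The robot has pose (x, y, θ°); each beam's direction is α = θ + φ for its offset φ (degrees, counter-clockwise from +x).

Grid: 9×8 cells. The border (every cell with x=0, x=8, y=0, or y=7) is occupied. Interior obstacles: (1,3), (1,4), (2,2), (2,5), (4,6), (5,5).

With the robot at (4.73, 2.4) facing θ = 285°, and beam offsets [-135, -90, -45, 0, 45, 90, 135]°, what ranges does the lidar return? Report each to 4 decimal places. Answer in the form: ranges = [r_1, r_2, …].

ranges = [3.1523, 3.8616, 1.6166, 1.4494, 2.8000, 3.3854, 5.3116]

beam 1: φ=-135°, α=150°
  cosα=-0.8660 sinα=0.5000 | (4,2) | tMaxX 0.8429 tMaxY 1.2000 | tΔX 1.1547 tΔY 2.0000
    t=0.8429 [x] (3,2)
    t=1.2000 [y] (3,3)
    t=1.9976 [x] (2,3)
    t=3.1523 [x] (1,3) — stop
  → r_1 = 3.1523
beam 2: φ=-90°, α=195°
  cosα=-0.9659 sinα=-0.2588 | (4,2) | tMaxX 0.7558 tMaxY 1.5455 | tΔX 1.0353 tΔY 3.8637
    t=0.7558 [x] (3,2)
    t=1.5455 [y] (3,1)
    t=1.7910 [x] (2,1)
    t=2.8263 [x] (1,1)
    t=3.8616 [x] (0,1) — stop
  → r_2 = 3.8616
beam 3: φ=-45°, α=240°
  cosα=-0.5000 sinα=-0.8660 | (4,2) | tMaxX 1.4600 tMaxY 0.4619 | tΔX 2.0000 tΔY 1.1547
    t=0.4619 [y] (4,1)
    t=1.4600 [x] (3,1)
    t=1.6166 [y] (3,0) — stop
  → r_3 = 1.6166
beam 4: φ=0°, α=285°
  cosα=0.2588 sinα=-0.9659 | (4,2) | tMaxX 1.0432 tMaxY 0.4141 | tΔX 3.8637 tΔY 1.0353
    t=0.4141 [y] (4,1)
    t=1.0432 [x] (5,1)
    t=1.4494 [y] (5,0) — stop
  → r_4 = 1.4494
beam 5: φ=45°, α=330°
  cosα=0.8660 sinα=-0.5000 | (4,2) | tMaxX 0.3118 tMaxY 0.8000 | tΔX 1.1547 tΔY 2.0000
    t=0.3118 [x] (5,2)
    t=0.8000 [y] (5,1)
    t=1.4665 [x] (6,1)
    t=2.6212 [x] (7,1)
    t=2.8000 [y] (7,0) — stop
  → r_5 = 2.8000
beam 6: φ=90°, α=15°
  cosα=0.9659 sinα=0.2588 | (4,2) | tMaxX 0.2795 tMaxY 2.3182 | tΔX 1.0353 tΔY 3.8637
    t=0.2795 [x] (5,2)
    t=1.3148 [x] (6,2)
    t=2.3182 [y] (6,3)
    t=2.3501 [x] (7,3)
    t=3.3854 [x] (8,3) — stop
  → r_6 = 3.3854
beam 7: φ=135°, α=60°
  cosα=0.5000 sinα=0.8660 | (4,2) | tMaxX 0.5400 tMaxY 0.6928 | tΔX 2.0000 tΔY 1.1547
    t=0.5400 [x] (5,2)
    t=0.6928 [y] (5,3)
    t=1.8475 [y] (5,4)
    t=2.5400 [x] (6,4)
    t=3.0022 [y] (6,5)
    t=4.1569 [y] (6,6)
    t=4.5400 [x] (7,6)
    t=5.3116 [y] (7,7) — stop
  → r_7 = 5.3116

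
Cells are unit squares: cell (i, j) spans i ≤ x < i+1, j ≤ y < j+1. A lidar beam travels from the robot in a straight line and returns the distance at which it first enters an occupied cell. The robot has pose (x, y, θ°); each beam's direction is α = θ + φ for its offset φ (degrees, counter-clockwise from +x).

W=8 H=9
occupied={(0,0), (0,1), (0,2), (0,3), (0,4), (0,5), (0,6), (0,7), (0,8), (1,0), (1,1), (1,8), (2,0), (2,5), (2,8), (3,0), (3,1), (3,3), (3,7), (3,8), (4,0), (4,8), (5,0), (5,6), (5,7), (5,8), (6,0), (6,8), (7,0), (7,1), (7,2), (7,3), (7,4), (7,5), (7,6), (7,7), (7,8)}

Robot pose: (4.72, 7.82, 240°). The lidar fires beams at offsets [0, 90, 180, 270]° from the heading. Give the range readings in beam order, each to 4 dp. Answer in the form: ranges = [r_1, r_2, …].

beam 1: φ=0°, α=240°
  direction (-0.5000, -0.8660); cell (4,7); t to first gridline: x 1.4400, y 0.9469 (then +2.0000 / +1.1547)
    (4,6) via y @ 0.9469
    (3,6) via x @ 1.4400
    (3,5) via y @ 2.1016
    (3,4) via y @ 3.2563
    (2,4) via x @ 3.4400
    (2,3) via y @ 4.4110
    (1,3) via x @ 5.4400
    (1,2) via y @ 5.5657
    (1,1) via y @ 6.7204  # hit
  → r_1 = 6.7204
beam 2: φ=90°, α=330°
  direction (0.8660, -0.5000); cell (4,7); t to first gridline: x 0.3233, y 1.6400 (then +1.1547 / +2.0000)
    (5,7) via x @ 0.3233  # hit
  → r_2 = 0.3233
beam 3: φ=180°, α=60°
  direction (0.5000, 0.8660); cell (4,7); t to first gridline: x 0.5600, y 0.2078 (then +2.0000 / +1.1547)
    (4,8) via y @ 0.2078  # hit
  → r_3 = 0.2078
beam 4: φ=270°, α=150°
  direction (-0.8660, 0.5000); cell (4,7); t to first gridline: x 0.8314, y 0.3600 (then +1.1547 / +2.0000)
    (4,8) via y @ 0.3600  # hit
  → r_4 = 0.3600

ranges = [6.7204, 0.3233, 0.2078, 0.3600]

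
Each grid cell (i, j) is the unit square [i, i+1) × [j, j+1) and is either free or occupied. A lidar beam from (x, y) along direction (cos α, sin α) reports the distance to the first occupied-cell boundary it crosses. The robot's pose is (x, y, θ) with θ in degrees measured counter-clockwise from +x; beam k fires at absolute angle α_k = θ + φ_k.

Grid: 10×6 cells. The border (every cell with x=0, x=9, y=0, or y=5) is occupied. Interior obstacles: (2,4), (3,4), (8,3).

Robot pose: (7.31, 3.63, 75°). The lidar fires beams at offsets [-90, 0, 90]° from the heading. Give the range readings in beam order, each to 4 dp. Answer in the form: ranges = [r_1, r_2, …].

beam 1: φ=-90°, α=345°
  direction (0.9659, -0.2588); cell (7,3); t to first gridline: x 0.7143, y 2.4341 (then +1.0353 / +3.8637)
    (8,3) via x @ 0.7143  # hit
  → r_1 = 0.7143
beam 2: φ=0°, α=75°
  direction (0.2588, 0.9659); cell (7,3); t to first gridline: x 2.6660, y 0.3831 (then +3.8637 / +1.0353)
    (7,4) via y @ 0.3831
    (7,5) via y @ 1.4183  # hit
  → r_2 = 1.4183
beam 3: φ=90°, α=165°
  direction (-0.9659, 0.2588); cell (7,3); t to first gridline: x 0.3209, y 1.4296 (then +1.0353 / +3.8637)
    (6,3) via x @ 0.3209
    (5,3) via x @ 1.3562
    (5,4) via y @ 1.4296
    (4,4) via x @ 2.3915
    (3,4) via x @ 3.4268  # hit
  → r_3 = 3.4268

ranges = [0.7143, 1.4183, 3.4268]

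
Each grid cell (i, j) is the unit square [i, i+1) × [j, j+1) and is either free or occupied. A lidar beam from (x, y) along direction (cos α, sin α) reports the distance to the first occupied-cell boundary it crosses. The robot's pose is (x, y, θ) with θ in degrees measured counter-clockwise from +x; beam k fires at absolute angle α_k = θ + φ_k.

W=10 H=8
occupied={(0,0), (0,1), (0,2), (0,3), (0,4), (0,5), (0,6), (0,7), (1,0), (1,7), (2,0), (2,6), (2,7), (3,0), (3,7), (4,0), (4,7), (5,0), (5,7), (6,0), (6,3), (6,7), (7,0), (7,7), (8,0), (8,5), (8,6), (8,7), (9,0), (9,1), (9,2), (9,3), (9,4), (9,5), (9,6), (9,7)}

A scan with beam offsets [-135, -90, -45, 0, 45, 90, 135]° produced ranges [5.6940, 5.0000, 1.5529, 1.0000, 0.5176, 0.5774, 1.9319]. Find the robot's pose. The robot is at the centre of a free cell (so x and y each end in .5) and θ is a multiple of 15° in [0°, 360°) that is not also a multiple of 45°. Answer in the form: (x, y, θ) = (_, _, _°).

(x, y, θ) = (6.5, 6.5, 30°)

Candidates: 44 free-cell centres × 16 headings = 704 poses. Raycast each; keep the one whose scan matches to 4 dp.
  (1.5, 4.5, 150°): beam 1 = 6.7293 ≠ 5.6940 ✗
  (5.5, 5.5, 15°): beam 1 = 5.1962 ≠ 5.6940 ✗
  (7.5, 2.5, 60°): beam 1 = 1.5529 ≠ 5.6940 ✗
  (4.5, 2.5, 285°): beam 1 = 4.0415 ≠ 5.6940 ✗
  …
  (6.5, 6.5, 30°): r_1=5.6940, r_2=5.0000, r_3=1.5529, r_4=1.0000, r_5=0.5176, r_6=0.5774, r_7=1.9319 — all match ✓
No second candidate reproduces the full scan.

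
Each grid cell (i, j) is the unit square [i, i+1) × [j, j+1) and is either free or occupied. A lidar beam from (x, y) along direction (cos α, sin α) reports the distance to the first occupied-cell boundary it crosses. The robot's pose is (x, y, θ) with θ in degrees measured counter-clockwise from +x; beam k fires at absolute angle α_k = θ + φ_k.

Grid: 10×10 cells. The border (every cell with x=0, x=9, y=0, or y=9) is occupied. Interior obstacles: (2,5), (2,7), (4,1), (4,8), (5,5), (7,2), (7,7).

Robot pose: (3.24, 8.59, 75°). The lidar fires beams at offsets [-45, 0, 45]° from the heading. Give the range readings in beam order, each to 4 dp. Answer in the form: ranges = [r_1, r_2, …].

beam 1: φ=-45°, α=30°
  cosα=0.8660 sinα=0.5000 | (3,8) | tMaxX 0.8776 tMaxY 0.8200 | tΔX 1.1547 tΔY 2.0000
    t=0.8200 [y] (3,9) — stop
  → r_1 = 0.8200
beam 2: φ=0°, α=75°
  cosα=0.2588 sinα=0.9659 | (3,8) | tMaxX 2.9364 tMaxY 0.4245 | tΔX 3.8637 tΔY 1.0353
    t=0.4245 [y] (3,9) — stop
  → r_2 = 0.4245
beam 3: φ=45°, α=120°
  cosα=-0.5000 sinα=0.8660 | (3,8) | tMaxX 0.4800 tMaxY 0.4734 | tΔX 2.0000 tΔY 1.1547
    t=0.4734 [y] (3,9) — stop
  → r_3 = 0.4734

ranges = [0.8200, 0.4245, 0.4734]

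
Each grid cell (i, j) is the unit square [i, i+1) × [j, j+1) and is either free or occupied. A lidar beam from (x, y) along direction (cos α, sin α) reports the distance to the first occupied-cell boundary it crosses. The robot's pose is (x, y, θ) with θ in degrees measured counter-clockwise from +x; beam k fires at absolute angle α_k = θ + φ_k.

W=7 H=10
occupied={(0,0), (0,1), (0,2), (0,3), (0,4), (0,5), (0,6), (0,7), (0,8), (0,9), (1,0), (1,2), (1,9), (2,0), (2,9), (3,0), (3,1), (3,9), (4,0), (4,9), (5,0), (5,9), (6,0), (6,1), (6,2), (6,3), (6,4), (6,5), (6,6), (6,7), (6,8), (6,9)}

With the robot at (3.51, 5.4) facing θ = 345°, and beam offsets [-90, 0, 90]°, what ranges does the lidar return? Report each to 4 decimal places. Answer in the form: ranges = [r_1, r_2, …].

beam 1: φ=-90°, α=255°
  direction (-0.2588, -0.9659); cell (3,5); t to first gridline: x 1.9705, y 0.4141 (then +3.8637 / +1.0353)
    (3,4) via y @ 0.4141
    (3,3) via y @ 1.4494
    (2,3) via x @ 1.9705
    (2,2) via y @ 2.4847
    (2,1) via y @ 3.5199
    (2,0) via y @ 4.5552  # hit
  → r_1 = 4.5552
beam 2: φ=0°, α=345°
  direction (0.9659, -0.2588); cell (3,5); t to first gridline: x 0.5073, y 1.5455 (then +1.0353 / +3.8637)
    (4,5) via x @ 0.5073
    (5,5) via x @ 1.5426
    (5,4) via y @ 1.5455
    (6,4) via x @ 2.5778  # hit
  → r_2 = 2.5778
beam 3: φ=90°, α=75°
  direction (0.2588, 0.9659); cell (3,5); t to first gridline: x 1.8932, y 0.6212 (then +3.8637 / +1.0353)
    (3,6) via y @ 0.6212
    (3,7) via y @ 1.6564
    (4,7) via x @ 1.8932
    (4,8) via y @ 2.6917
    (4,9) via y @ 3.7270  # hit
  → r_3 = 3.7270

ranges = [4.5552, 2.5778, 3.7270]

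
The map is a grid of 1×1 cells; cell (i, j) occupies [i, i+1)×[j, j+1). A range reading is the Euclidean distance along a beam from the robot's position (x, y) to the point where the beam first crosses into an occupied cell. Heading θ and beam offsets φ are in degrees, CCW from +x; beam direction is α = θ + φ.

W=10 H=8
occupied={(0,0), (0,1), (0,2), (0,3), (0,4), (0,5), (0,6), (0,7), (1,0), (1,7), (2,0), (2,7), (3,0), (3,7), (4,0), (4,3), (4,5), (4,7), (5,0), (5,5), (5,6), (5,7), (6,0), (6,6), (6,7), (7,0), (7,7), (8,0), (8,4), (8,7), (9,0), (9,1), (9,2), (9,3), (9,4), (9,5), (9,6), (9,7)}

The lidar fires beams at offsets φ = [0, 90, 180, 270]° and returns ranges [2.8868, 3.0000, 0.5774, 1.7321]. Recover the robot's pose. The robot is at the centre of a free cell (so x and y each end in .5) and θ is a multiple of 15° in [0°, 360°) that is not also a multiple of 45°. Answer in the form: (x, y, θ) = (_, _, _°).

(x, y, θ) = (7.5, 4.5, 210°)

Candidates: 42 free-cell centres × 16 headings = 672 poses. Raycast each; keep the one whose scan matches to 4 dp.
  (8.5, 5.5, 210°): beam 1 = 4.0415 ≠ 2.8868 ✗
  (6.5, 5.5, 195°): beam 1 = 0.5176 ≠ 2.8868 ✗
  (7.5, 5.5, 345°): beam 1 = 1.5529 ≠ 2.8868 ✗
  (5.5, 3.5, 345°): beam 1 = 3.6235 ≠ 2.8868 ✗
  (1.5, 2.5, 60°): beam 1 = 5.1962 ≠ 2.8868 ✗
  …
  (7.5, 4.5, 210°): r_1=2.8868, r_2=3.0000, r_3=0.5774, r_4=1.7321 — all match ✓
Only this pose fits every beam.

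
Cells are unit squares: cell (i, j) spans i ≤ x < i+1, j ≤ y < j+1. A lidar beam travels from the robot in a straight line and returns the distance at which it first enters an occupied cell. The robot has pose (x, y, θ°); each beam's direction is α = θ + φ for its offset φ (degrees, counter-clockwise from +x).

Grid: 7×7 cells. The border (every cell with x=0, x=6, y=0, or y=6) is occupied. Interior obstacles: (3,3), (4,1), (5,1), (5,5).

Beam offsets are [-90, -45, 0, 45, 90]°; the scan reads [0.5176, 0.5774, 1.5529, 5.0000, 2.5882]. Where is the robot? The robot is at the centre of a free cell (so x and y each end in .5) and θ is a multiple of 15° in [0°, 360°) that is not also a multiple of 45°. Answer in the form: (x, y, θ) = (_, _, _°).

The pose lattice has 21·16 = 336 candidates. Test each by forward raycasting.
  (2.5, 1.5, 285°): beam 1 = 1.5529 ≠ 0.5176 ✗
  (5.5, 2.5, 150°): beam 1 = 1.0000 ≠ 0.5176 ✗
  (5.5, 3.5, 255°): beam 1 = 1.5529 ≠ 0.5176 ✗
  …
  (3.5, 1.5, 75°): r_1=0.5176, r_2=0.5774, r_3=1.5529, r_4=5.0000, r_5=2.5882 — all match ✓
No second candidate reproduces the full scan.

(x, y, θ) = (3.5, 1.5, 75°)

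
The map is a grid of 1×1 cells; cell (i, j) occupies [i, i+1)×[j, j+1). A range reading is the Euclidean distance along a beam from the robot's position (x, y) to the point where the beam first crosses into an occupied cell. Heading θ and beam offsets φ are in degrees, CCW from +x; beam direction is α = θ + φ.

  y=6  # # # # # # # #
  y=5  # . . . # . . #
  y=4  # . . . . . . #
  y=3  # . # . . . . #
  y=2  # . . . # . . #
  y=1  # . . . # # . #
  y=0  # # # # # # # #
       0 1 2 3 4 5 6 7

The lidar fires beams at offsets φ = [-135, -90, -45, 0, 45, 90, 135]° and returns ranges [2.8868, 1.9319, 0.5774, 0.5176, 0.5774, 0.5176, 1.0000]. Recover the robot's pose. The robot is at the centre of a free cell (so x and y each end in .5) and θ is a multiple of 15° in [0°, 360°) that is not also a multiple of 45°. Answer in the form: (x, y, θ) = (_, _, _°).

(x, y, θ) = (3.5, 1.5, 285°)

The pose lattice has 25·16 = 400 candidates. Test each by forward raycasting.
  (3.5, 2.5, 255°): beam 1 = 1.0000 ≠ 2.8868 ✗
  (4.5, 3.5, 330°): beam 1 = 1.5529 ≠ 2.8868 ✗
  (3.5, 1.5, 120°): beam 1 = 0.5176 ≠ 2.8868 ✗
  (3.5, 4.5, 15°): beam 1 = 1.0000 ≠ 2.8868 ✗
  …
  (3.5, 1.5, 285°): r_1=2.8868, r_2=1.9319, r_3=0.5774, r_4=0.5176, r_5=0.5774, r_6=0.5176, r_7=1.0000 — all match ✓
No second candidate reproduces the full scan.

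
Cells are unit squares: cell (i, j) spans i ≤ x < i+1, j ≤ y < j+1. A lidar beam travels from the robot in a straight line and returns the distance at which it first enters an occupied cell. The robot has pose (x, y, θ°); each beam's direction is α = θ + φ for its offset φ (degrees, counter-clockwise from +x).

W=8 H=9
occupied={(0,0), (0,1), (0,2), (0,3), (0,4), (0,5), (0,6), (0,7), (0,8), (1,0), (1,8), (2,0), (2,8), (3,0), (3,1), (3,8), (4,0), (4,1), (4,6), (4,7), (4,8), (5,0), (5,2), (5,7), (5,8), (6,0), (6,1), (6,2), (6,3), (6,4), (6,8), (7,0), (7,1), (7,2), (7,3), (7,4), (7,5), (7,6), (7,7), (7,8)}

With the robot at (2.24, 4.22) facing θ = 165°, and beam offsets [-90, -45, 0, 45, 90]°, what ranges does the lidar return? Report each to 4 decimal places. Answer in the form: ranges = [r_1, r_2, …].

ranges = [3.9133, 2.4800, 1.2837, 1.4318, 3.3336]

beam 1: φ=-90°, α=75°
  d=(0.2588,0.9659)  start (2,4)  tX=2.9364 tY=0.8075  stride 1/|dx|=3.8637 1/|dy|=1.0353
    cross y-line → (2,5), t=0.8075
    cross y-line → (2,6), t=1.8428
    cross y-line → (2,7), t=2.8781
    cross x-line → (3,7), t=2.9364
    cross y-line → (3,8), t=3.9133 (wall)
  → r_1 = 3.9133
beam 2: φ=-45°, α=120°
  d=(-0.5000,0.8660)  start (2,4)  tX=0.4800 tY=0.9007  stride 1/|dx|=2.0000 1/|dy|=1.1547
    cross x-line → (1,4), t=0.4800
    cross y-line → (1,5), t=0.9007
    cross y-line → (1,6), t=2.0554
    cross x-line → (0,6), t=2.4800 (wall)
  → r_2 = 2.4800
beam 3: φ=0°, α=165°
  d=(-0.9659,0.2588)  start (2,4)  tX=0.2485 tY=3.0137  stride 1/|dx|=1.0353 1/|dy|=3.8637
    cross x-line → (1,4), t=0.2485
    cross x-line → (0,4), t=1.2837 (wall)
  → r_3 = 1.2837
beam 4: φ=45°, α=210°
  d=(-0.8660,-0.5000)  start (2,4)  tX=0.2771 tY=0.4400  stride 1/|dx|=1.1547 1/|dy|=2.0000
    cross x-line → (1,4), t=0.2771
    cross y-line → (1,3), t=0.4400
    cross x-line → (0,3), t=1.4318 (wall)
  → r_4 = 1.4318
beam 5: φ=90°, α=255°
  d=(-0.2588,-0.9659)  start (2,4)  tX=0.9273 tY=0.2278  stride 1/|dx|=3.8637 1/|dy|=1.0353
    cross y-line → (2,3), t=0.2278
    cross x-line → (1,3), t=0.9273
    cross y-line → (1,2), t=1.2630
    cross y-line → (1,1), t=2.2983
    cross y-line → (1,0), t=3.3336 (wall)
  → r_5 = 3.3336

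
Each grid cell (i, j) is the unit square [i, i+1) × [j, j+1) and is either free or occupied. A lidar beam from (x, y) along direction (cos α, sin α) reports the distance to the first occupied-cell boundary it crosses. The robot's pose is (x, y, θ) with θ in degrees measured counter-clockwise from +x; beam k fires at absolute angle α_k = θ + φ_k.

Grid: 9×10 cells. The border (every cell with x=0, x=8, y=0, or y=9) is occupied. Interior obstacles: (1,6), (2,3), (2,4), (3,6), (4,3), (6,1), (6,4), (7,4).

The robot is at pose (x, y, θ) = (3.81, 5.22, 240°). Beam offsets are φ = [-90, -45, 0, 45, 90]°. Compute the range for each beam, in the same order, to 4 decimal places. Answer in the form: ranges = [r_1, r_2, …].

beam 1: φ=-90°, α=150°
  direction (-0.8660, 0.5000); cell (3,5); t to first gridline: x 0.9353, y 1.5600 (then +1.1547 / +2.0000)
    (2,5) via x @ 0.9353
    (2,6) via y @ 1.5600
    (1,6) via x @ 2.0900  # hit
  → r_1 = 2.0900
beam 2: φ=-45°, α=195°
  direction (-0.9659, -0.2588); cell (3,5); t to first gridline: x 0.8386, y 0.8500 (then +1.0353 / +3.8637)
    (2,5) via x @ 0.8386
    (2,4) via y @ 0.8500  # hit
  → r_2 = 0.8500
beam 3: φ=0°, α=240°
  direction (-0.5000, -0.8660); cell (3,5); t to first gridline: x 1.6200, y 0.2540 (then +2.0000 / +1.1547)
    (3,4) via y @ 0.2540
    (3,3) via y @ 1.4087
    (2,3) via x @ 1.6200  # hit
  → r_3 = 1.6200
beam 4: φ=45°, α=285°
  direction (0.2588, -0.9659); cell (3,5); t to first gridline: x 0.7341, y 0.2278 (then +3.8637 / +1.0353)
    (3,4) via y @ 0.2278
    (4,4) via x @ 0.7341
    (4,3) via y @ 1.2630  # hit
  → r_4 = 1.2630
beam 5: φ=90°, α=330°
  direction (0.8660, -0.5000); cell (3,5); t to first gridline: x 0.2194, y 0.4400 (then +1.1547 / +2.0000)
    (4,5) via x @ 0.2194
    (4,4) via y @ 0.4400
    (5,4) via x @ 1.3741
    (5,3) via y @ 2.4400
    (6,3) via x @ 2.5288
    (7,3) via x @ 3.6835
    (7,2) via y @ 4.4400
    (8,2) via x @ 4.8382  # hit
  → r_5 = 4.8382

ranges = [2.0900, 0.8500, 1.6200, 1.2630, 4.8382]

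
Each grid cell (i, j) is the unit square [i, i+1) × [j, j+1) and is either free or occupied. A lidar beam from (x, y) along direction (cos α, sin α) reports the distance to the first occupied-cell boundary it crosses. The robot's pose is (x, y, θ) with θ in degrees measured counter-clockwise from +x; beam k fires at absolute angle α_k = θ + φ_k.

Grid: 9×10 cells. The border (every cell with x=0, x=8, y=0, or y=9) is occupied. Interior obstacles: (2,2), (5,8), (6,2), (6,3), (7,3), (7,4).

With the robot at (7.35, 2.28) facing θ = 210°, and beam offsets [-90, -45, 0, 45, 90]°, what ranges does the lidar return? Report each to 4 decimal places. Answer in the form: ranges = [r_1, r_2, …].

beam 1: φ=-90°, α=120°
  dir = (cos 120°, sin 120°) = (-0.5000, 0.8660); from cell (7,2)
  next x-line at t=0.7000, next y-line at t=0.8314; Δt_x=2.0000, Δt_y=1.1547
    x: enter (6,2) at t=0.7000 ← occupied
  → r_1 = 0.7000
beam 2: φ=-45°, α=165°
  dir = (cos 165°, sin 165°) = (-0.9659, 0.2588); from cell (7,2)
  next x-line at t=0.3623, next y-line at t=2.7819; Δt_x=1.0353, Δt_y=3.8637
    x: enter (6,2) at t=0.3623 ← occupied
  → r_2 = 0.3623
beam 3: φ=0°, α=210°
  dir = (cos 210°, sin 210°) = (-0.8660, -0.5000); from cell (7,2)
  next x-line at t=0.4041, next y-line at t=0.5600; Δt_x=1.1547, Δt_y=2.0000
    x: enter (6,2) at t=0.4041 ← occupied
  → r_3 = 0.4041
beam 4: φ=45°, α=255°
  dir = (cos 255°, sin 255°) = (-0.2588, -0.9659); from cell (7,2)
  next x-line at t=1.3523, next y-line at t=0.2899; Δt_x=3.8637, Δt_y=1.0353
    y: enter (7,1) at t=0.2899
    y: enter (7,0) at t=1.3252 ← occupied
  → r_4 = 1.3252
beam 5: φ=90°, α=300°
  dir = (cos 300°, sin 300°) = (0.5000, -0.8660); from cell (7,2)
  next x-line at t=1.3000, next y-line at t=0.3233; Δt_x=2.0000, Δt_y=1.1547
    y: enter (7,1) at t=0.3233
    x: enter (8,1) at t=1.3000 ← occupied
  → r_5 = 1.3000

ranges = [0.7000, 0.3623, 0.4041, 1.3252, 1.3000]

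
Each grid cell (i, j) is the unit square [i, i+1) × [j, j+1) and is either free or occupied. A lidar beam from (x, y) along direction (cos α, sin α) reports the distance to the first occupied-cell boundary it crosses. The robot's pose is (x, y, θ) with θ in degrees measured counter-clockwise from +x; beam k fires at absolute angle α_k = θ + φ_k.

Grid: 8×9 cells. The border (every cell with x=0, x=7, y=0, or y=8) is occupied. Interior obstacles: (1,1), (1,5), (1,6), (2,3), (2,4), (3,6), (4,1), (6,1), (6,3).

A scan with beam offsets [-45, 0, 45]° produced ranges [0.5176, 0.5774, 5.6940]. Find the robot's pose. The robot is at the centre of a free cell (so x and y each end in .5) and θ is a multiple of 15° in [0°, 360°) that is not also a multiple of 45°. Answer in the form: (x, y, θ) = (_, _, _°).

(x, y, θ) = (4.5, 6.5, 210°)

The pose lattice has 33·16 = 528 candidates. Test each by forward raycasting.
  (5.5, 6.5, 345°): beam 1 = 2.8868 ≠ 0.5176 ✗
  (3.5, 2.5, 345°): beam 1 = 1.0000 ≠ 0.5176 ✗
  (5.5, 5.5, 15°): beam 1 = 1.7321 ≠ 0.5176 ✗
  (5.5, 3.5, 120°): beam 1 = 4.6587 ≠ 0.5176 ✗
  …
  (4.5, 6.5, 210°): r_1=0.5176, r_2=0.5774, r_3=5.6940 — all match ✓
Only this pose fits every beam.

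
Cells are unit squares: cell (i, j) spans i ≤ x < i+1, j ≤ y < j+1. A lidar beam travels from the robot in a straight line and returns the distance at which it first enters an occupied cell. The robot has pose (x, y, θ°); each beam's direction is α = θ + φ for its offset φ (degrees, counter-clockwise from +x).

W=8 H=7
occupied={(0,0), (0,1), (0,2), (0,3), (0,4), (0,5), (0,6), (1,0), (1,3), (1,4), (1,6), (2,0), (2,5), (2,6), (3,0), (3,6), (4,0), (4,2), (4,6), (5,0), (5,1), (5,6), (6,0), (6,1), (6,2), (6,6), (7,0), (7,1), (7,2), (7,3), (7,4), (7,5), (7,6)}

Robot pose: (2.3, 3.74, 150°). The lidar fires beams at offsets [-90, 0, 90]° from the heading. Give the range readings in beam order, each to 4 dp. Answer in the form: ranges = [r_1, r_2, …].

beam 1: φ=-90°, α=60°
  cosα=0.5000 sinα=0.8660 | (2,3) | tMaxX 1.4000 tMaxY 0.3002 | tΔX 2.0000 tΔY 1.1547
    t=0.3002 [y] (2,4)
    t=1.4000 [x] (3,4)
    t=1.4549 [y] (3,5)
    t=2.6096 [y] (3,6) — stop
  → r_1 = 2.6096
beam 2: φ=0°, α=150°
  cosα=-0.8660 sinα=0.5000 | (2,3) | tMaxX 0.3464 tMaxY 0.5200 | tΔX 1.1547 tΔY 2.0000
    t=0.3464 [x] (1,3) — stop
  → r_2 = 0.3464
beam 3: φ=90°, α=240°
  cosα=-0.5000 sinα=-0.8660 | (2,3) | tMaxX 0.6000 tMaxY 0.8545 | tΔX 2.0000 tΔY 1.1547
    t=0.6000 [x] (1,3) — stop
  → r_3 = 0.6000

ranges = [2.6096, 0.3464, 0.6000]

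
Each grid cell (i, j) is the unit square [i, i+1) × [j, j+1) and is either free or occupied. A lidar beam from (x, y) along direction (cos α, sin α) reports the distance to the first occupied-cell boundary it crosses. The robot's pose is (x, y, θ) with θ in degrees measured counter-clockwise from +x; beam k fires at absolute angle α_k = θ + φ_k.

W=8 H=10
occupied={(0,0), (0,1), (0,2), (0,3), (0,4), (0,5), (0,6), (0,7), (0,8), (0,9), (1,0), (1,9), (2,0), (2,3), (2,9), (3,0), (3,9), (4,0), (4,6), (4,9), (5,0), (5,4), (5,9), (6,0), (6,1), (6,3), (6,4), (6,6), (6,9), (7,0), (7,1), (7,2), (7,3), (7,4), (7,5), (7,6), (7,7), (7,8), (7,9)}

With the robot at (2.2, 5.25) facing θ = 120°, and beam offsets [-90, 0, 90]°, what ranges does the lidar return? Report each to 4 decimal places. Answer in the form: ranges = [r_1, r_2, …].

ranges = [2.0785, 2.4000, 1.3856]

beam 1: φ=-90°, α=30°
  direction (0.8660, 0.5000); cell (2,5); t to first gridline: x 0.9238, y 1.5000 (then +1.1547 / +2.0000)
    (3,5) via x @ 0.9238
    (3,6) via y @ 1.5000
    (4,6) via x @ 2.0785  # hit
  → r_1 = 2.0785
beam 2: φ=0°, α=120°
  direction (-0.5000, 0.8660); cell (2,5); t to first gridline: x 0.4000, y 0.8660 (then +2.0000 / +1.1547)
    (1,5) via x @ 0.4000
    (1,6) via y @ 0.8660
    (1,7) via y @ 2.0207
    (0,7) via x @ 2.4000  # hit
  → r_2 = 2.4000
beam 3: φ=90°, α=210°
  direction (-0.8660, -0.5000); cell (2,5); t to first gridline: x 0.2309, y 0.5000 (then +1.1547 / +2.0000)
    (1,5) via x @ 0.2309
    (1,4) via y @ 0.5000
    (0,4) via x @ 1.3856  # hit
  → r_3 = 1.3856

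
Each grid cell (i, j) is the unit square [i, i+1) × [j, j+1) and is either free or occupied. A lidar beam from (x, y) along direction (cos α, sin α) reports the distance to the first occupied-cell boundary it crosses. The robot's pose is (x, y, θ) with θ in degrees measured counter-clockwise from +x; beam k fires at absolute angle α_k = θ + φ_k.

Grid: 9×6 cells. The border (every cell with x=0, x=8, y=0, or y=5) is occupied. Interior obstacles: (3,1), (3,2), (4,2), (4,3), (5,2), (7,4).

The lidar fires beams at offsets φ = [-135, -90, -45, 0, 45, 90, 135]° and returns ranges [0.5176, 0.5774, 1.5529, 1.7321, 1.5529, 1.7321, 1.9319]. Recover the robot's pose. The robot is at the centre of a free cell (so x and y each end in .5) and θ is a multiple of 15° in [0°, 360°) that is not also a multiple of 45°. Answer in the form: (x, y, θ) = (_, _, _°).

(x, y, θ) = (6.5, 2.5, 300°)

The pose lattice has 22·16 = 352 candidates. Test each by forward raycasting.
  (3.5, 3.5, 60°): beam 3 = 0.5176 ≠ 1.5529 ✗
  (2.5, 1.5, 345°): beam 1 = 1.0000 ≠ 0.5176 ✗
  (1.5, 4.5, 345°): beam 1 = 0.5774 ≠ 0.5176 ✗
  (4.5, 4.5, 255°): beam 1 = 0.5774 ≠ 0.5176 ✗
  …
  (6.5, 2.5, 300°): r_1=0.5176, r_2=0.5774, r_3=1.5529, r_4=1.7321, r_5=1.5529, r_6=1.7321, r_7=1.9319 — all match ✓
Unique over the lattice → pose = (6.5, 2.5, 300°).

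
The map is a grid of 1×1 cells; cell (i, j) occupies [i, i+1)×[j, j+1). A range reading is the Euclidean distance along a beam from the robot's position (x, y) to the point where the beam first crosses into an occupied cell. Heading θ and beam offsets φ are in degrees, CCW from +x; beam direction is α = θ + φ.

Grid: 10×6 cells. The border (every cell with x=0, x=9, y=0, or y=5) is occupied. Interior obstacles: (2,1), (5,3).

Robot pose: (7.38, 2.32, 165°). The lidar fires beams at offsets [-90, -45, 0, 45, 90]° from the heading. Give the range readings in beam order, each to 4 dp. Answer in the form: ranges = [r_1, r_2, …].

beam 1: φ=-90°, α=75°
  direction (0.2588, 0.9659); cell (7,2); t to first gridline: x 2.3955, y 0.7040 (then +3.8637 / +1.0353)
    (7,3) via y @ 0.7040
    (7,4) via y @ 1.7393
    (8,4) via x @ 2.3955
    (8,5) via y @ 2.7745  # hit
  → r_1 = 2.7745
beam 2: φ=-45°, α=120°
  direction (-0.5000, 0.8660); cell (7,2); t to first gridline: x 0.7600, y 0.7852 (then +2.0000 / +1.1547)
    (6,2) via x @ 0.7600
    (6,3) via y @ 0.7852
    (6,4) via y @ 1.9399
    (5,4) via x @ 2.7600
    (5,5) via y @ 3.0946  # hit
  → r_2 = 3.0946
beam 3: φ=0°, α=165°
  direction (-0.9659, 0.2588); cell (7,2); t to first gridline: x 0.3934, y 2.6273 (then +1.0353 / +3.8637)
    (6,2) via x @ 0.3934
    (5,2) via x @ 1.4287
    (4,2) via x @ 2.4640
    (4,3) via y @ 2.6273
    (3,3) via x @ 3.4992
    (2,3) via x @ 4.5345
    (1,3) via x @ 5.5698
    (1,4) via y @ 6.4910
    (0,4) via x @ 6.6051  # hit
  → r_3 = 6.6051
beam 4: φ=45°, α=210°
  direction (-0.8660, -0.5000); cell (7,2); t to first gridline: x 0.4388, y 0.6400 (then +1.1547 / +2.0000)
    (6,2) via x @ 0.4388
    (6,1) via y @ 0.6400
    (5,1) via x @ 1.5935
    (5,0) via y @ 2.6400  # hit
  → r_4 = 2.6400
beam 5: φ=90°, α=255°
  direction (-0.2588, -0.9659); cell (7,2); t to first gridline: x 1.4682, y 0.3313 (then +3.8637 / +1.0353)
    (7,1) via y @ 0.3313
    (7,0) via y @ 1.3666  # hit
  → r_5 = 1.3666

ranges = [2.7745, 3.0946, 6.6051, 2.6400, 1.3666]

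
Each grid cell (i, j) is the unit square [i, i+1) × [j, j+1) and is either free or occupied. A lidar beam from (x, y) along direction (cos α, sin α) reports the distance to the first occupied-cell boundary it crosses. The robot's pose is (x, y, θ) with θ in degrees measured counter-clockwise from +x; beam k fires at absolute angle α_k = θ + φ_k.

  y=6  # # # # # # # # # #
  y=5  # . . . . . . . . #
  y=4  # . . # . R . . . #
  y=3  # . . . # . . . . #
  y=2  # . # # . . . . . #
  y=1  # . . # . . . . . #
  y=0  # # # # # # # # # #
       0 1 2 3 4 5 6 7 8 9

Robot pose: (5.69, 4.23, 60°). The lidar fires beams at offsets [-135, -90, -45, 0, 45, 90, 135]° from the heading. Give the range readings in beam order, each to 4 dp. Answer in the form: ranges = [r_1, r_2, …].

beam 1: φ=-135°, α=285°
  cosα=0.2588 sinα=-0.9659 | (5,4) | tMaxX 1.1977 tMaxY 0.2381 | tΔX 3.8637 tΔY 1.0353
    t=0.2381 [y] (5,3)
    t=1.1977 [x] (6,3)
    t=1.2734 [y] (6,2)
    t=2.3087 [y] (6,1)
    t=3.3439 [y] (6,0) — stop
  → r_1 = 3.3439
beam 2: φ=-90°, α=330°
  cosα=0.8660 sinα=-0.5000 | (5,4) | tMaxX 0.3580 tMaxY 0.4600 | tΔX 1.1547 tΔY 2.0000
    t=0.3580 [x] (6,4)
    t=0.4600 [y] (6,3)
    t=1.5127 [x] (7,3)
    t=2.4600 [y] (7,2)
    t=2.6674 [x] (8,2)
    t=3.8221 [x] (9,2) — stop
  → r_2 = 3.8221
beam 3: φ=-45°, α=15°
  cosα=0.9659 sinα=0.2588 | (5,4) | tMaxX 0.3209 tMaxY 2.9751 | tΔX 1.0353 tΔY 3.8637
    t=0.3209 [x] (6,4)
    t=1.3562 [x] (7,4)
    t=2.3915 [x] (8,4)
    t=2.9751 [y] (8,5)
    t=3.4268 [x] (9,5) — stop
  → r_3 = 3.4268
beam 4: φ=0°, α=60°
  cosα=0.5000 sinα=0.8660 | (5,4) | tMaxX 0.6200 tMaxY 0.8891 | tΔX 2.0000 tΔY 1.1547
    t=0.6200 [x] (6,4)
    t=0.8891 [y] (6,5)
    t=2.0438 [y] (6,6) — stop
  → r_4 = 2.0438
beam 5: φ=45°, α=105°
  cosα=-0.2588 sinα=0.9659 | (5,4) | tMaxX 2.6660 tMaxY 0.7972 | tΔX 3.8637 tΔY 1.0353
    t=0.7972 [y] (5,5)
    t=1.8324 [y] (5,6) — stop
  → r_5 = 1.8324
beam 6: φ=90°, α=150°
  cosα=-0.8660 sinα=0.5000 | (5,4) | tMaxX 0.7967 tMaxY 1.5400 | tΔX 1.1547 tΔY 2.0000
    t=0.7967 [x] (4,4)
    t=1.5400 [y] (4,5)
    t=1.9514 [x] (3,5)
    t=3.1061 [x] (2,5)
    t=3.5400 [y] (2,6) — stop
  → r_6 = 3.5400
beam 7: φ=135°, α=195°
  cosα=-0.9659 sinα=-0.2588 | (5,4) | tMaxX 0.7143 tMaxY 0.8887 | tΔX 1.0353 tΔY 3.8637
    t=0.7143 [x] (4,4)
    t=0.8887 [y] (4,3) — stop
  → r_7 = 0.8887

ranges = [3.3439, 3.8221, 3.4268, 2.0438, 1.8324, 3.5400, 0.8887]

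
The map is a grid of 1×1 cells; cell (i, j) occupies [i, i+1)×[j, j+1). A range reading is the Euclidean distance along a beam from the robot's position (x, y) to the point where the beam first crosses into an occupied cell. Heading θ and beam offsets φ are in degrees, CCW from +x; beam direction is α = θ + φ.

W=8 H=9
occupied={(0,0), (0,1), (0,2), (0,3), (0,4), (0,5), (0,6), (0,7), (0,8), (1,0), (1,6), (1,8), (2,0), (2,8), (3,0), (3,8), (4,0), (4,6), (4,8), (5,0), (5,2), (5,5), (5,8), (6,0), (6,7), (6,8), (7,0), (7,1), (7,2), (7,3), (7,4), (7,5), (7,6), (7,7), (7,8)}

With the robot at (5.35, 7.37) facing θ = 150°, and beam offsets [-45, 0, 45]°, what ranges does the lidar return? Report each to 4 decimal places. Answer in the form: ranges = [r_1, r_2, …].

beam 1: φ=-45°, α=105°
  cosα=-0.2588 sinα=0.9659 | (5,7) | tMaxX 1.3523 tMaxY 0.6522 | tΔX 3.8637 tΔY 1.0353
    t=0.6522 [y] (5,8) — stop
  → r_1 = 0.6522
beam 2: φ=0°, α=150°
  cosα=-0.8660 sinα=0.5000 | (5,7) | tMaxX 0.4041 tMaxY 1.2600 | tΔX 1.1547 tΔY 2.0000
    t=0.4041 [x] (4,7)
    t=1.2600 [y] (4,8) — stop
  → r_2 = 1.2600
beam 3: φ=45°, α=195°
  cosα=-0.9659 sinα=-0.2588 | (5,7) | tMaxX 0.3623 tMaxY 1.4296 | tΔX 1.0353 tΔY 3.8637
    t=0.3623 [x] (4,7)
    t=1.3976 [x] (3,7)
    t=1.4296 [y] (3,6)
    t=2.4329 [x] (2,6)
    t=3.4682 [x] (1,6) — stop
  → r_3 = 3.4682

ranges = [0.6522, 1.2600, 3.4682]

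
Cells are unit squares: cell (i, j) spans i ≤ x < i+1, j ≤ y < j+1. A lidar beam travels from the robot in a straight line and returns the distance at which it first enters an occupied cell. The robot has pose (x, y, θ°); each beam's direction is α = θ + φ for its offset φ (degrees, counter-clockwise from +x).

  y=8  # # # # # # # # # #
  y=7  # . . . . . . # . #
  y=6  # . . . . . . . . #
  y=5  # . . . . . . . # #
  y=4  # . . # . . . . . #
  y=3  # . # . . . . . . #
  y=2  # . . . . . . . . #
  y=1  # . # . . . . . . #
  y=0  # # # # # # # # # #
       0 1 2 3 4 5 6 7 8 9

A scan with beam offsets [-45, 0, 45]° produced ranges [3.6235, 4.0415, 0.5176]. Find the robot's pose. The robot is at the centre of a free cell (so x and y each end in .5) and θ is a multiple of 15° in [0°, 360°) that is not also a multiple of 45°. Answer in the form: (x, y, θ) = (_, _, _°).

(x, y, θ) = (4.5, 4.5, 120°)

Candidates: 51 free-cell centres × 16 headings = 816 poses. Raycast each; keep the one whose scan matches to 4 dp.
  (7.5, 4.5, 165°): beam 1 = 4.0415 ≠ 3.6235 ✗
  (1.5, 2.5, 165°): beam 1 = 1.0000 ≠ 3.6235 ✗
  (6.5, 2.5, 150°): beam 1 = 5.6940 ≠ 3.6235 ✗
  (8.5, 6.5, 150°): beam 1 = 1.5529 ≠ 3.6235 ✗
  …
  (4.5, 4.5, 120°): r_1=3.6235, r_2=4.0415, r_3=0.5176 — all match ✓
No second candidate reproduces the full scan.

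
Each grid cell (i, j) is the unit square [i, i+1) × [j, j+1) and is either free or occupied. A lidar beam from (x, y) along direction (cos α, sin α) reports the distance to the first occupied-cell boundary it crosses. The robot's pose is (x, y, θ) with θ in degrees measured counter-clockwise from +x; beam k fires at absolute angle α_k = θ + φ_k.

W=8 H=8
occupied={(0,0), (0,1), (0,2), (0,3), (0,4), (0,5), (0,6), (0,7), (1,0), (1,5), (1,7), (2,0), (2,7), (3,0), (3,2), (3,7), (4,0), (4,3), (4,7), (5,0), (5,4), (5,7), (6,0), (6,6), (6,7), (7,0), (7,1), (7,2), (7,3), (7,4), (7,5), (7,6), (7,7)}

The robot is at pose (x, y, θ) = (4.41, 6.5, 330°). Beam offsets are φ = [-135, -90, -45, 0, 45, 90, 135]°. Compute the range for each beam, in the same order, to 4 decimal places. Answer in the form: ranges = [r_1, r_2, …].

beam 1: φ=-135°, α=195°
  direction (-0.9659, -0.2588); cell (4,6); t to first gridline: x 0.4245, y 1.9319 (then +1.0353 / +3.8637)
    (3,6) via x @ 0.4245
    (2,6) via x @ 1.4597
    (2,5) via y @ 1.9319
    (1,5) via x @ 2.4950  # hit
  → r_1 = 2.4950
beam 2: φ=-90°, α=240°
  direction (-0.5000, -0.8660); cell (4,6); t to first gridline: x 0.8200, y 0.5774 (then +2.0000 / +1.1547)
    (4,5) via y @ 0.5774
    (3,5) via x @ 0.8200
    (3,4) via y @ 1.7321
    (2,4) via x @ 2.8200
    (2,3) via y @ 2.8868
    (2,2) via y @ 4.0415
    (1,2) via x @ 4.8200
    (1,1) via y @ 5.1962
    (1,0) via y @ 6.3509  # hit
  → r_2 = 6.3509
beam 3: φ=-45°, α=285°
  direction (0.2588, -0.9659); cell (4,6); t to first gridline: x 2.2796, y 0.5176 (then +3.8637 / +1.0353)
    (4,5) via y @ 0.5176
    (4,4) via y @ 1.5529
    (5,4) via x @ 2.2796  # hit
  → r_3 = 2.2796
beam 4: φ=0°, α=330°
  direction (0.8660, -0.5000); cell (4,6); t to first gridline: x 0.6813, y 1.0000 (then +1.1547 / +2.0000)
    (5,6) via x @ 0.6813
    (5,5) via y @ 1.0000
    (6,5) via x @ 1.8360
    (7,5) via x @ 2.9907  # hit
  → r_4 = 2.9907
beam 5: φ=45°, α=15°
  direction (0.9659, 0.2588); cell (4,6); t to first gridline: x 0.6108, y 1.9319 (then +1.0353 / +3.8637)
    (5,6) via x @ 0.6108
    (6,6) via x @ 1.6461  # hit
  → r_5 = 1.6461
beam 6: φ=90°, α=60°
  direction (0.5000, 0.8660); cell (4,6); t to first gridline: x 1.1800, y 0.5774 (then +2.0000 / +1.1547)
    (4,7) via y @ 0.5774  # hit
  → r_6 = 0.5774
beam 7: φ=135°, α=105°
  direction (-0.2588, 0.9659); cell (4,6); t to first gridline: x 1.5841, y 0.5176 (then +3.8637 / +1.0353)
    (4,7) via y @ 0.5176  # hit
  → r_7 = 0.5176

ranges = [2.4950, 6.3509, 2.2796, 2.9907, 1.6461, 0.5774, 0.5176]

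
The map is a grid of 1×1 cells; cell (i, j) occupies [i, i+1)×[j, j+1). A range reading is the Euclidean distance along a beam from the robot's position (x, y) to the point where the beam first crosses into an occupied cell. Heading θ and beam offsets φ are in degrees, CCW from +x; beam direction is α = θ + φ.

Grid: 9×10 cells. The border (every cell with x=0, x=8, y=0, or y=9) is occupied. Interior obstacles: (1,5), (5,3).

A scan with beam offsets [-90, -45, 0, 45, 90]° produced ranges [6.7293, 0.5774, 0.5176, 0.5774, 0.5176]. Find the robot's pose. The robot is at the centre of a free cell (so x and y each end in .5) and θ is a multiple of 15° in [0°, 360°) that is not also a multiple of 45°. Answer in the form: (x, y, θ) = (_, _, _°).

(x, y, θ) = (1.5, 4.5, 105°)

Enumerate (i+0.5, j+0.5, θ) over the 54 free cells and 16 admissible headings. For each, cast all 5 beams and compare to the given ranges.
  (2.5, 1.5, 75°): beam 1 = 1.9319 ≠ 6.7293 ✗
  (5.5, 8.5, 105°): beam 1 = 1.9319 ≠ 6.7293 ✗
  (3.5, 3.5, 165°): beam 1 = 5.6940 ≠ 6.7293 ✗
  (7.5, 8.5, 330°): beam 1 = 8.6603 ≠ 6.7293 ✗
  (4.5, 2.5, 345°): beam 1 = 1.5529 ≠ 6.7293 ✗
  …
  (1.5, 4.5, 105°): r_1=6.7293, r_2=0.5774, r_3=0.5176, r_4=0.5774, r_5=0.5176 — all match ✓
Only this pose fits every beam.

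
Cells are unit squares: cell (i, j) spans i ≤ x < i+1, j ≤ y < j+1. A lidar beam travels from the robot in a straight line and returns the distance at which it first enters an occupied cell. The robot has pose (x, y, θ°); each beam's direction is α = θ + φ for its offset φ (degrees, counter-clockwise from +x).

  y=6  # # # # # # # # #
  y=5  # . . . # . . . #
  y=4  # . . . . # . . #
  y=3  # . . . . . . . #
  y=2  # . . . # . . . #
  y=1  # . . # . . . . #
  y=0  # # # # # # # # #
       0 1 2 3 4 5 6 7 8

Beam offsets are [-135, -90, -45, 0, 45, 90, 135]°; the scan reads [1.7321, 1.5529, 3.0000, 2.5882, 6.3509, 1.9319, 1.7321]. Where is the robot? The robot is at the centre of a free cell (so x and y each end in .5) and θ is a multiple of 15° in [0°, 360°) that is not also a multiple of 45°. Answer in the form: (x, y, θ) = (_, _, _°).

(x, y, θ) = (2.5, 4.5, 285°)

Candidates: 31 free-cell centres × 16 headings = 496 poses. Raycast each; keep the one whose scan matches to 4 dp.
  (7.5, 2.5, 120°): beam 1 = 0.5176 ≠ 1.7321 ✗
  (2.5, 2.5, 300°): beam 1 = 1.5529 ≠ 1.7321 ✗
  (5.5, 5.5, 120°): beam 1 = 2.5882 ≠ 1.7321 ✗
  …
  (2.5, 4.5, 285°): r_1=1.7321, r_2=1.5529, r_3=3.0000, r_4=2.5882, r_5=6.3509, r_6=1.9319, r_7=1.7321 — all match ✓
No second candidate reproduces the full scan.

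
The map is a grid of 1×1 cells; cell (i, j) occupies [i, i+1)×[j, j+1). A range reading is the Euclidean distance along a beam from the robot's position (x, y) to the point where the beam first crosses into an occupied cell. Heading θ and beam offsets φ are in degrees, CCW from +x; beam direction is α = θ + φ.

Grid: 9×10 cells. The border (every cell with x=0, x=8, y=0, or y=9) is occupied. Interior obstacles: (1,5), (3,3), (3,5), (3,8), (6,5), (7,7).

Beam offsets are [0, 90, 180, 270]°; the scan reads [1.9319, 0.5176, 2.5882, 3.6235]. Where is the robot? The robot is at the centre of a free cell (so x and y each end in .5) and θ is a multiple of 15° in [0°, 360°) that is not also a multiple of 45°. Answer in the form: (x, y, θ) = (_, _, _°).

(x, y, θ) = (4.5, 3.5, 105°)

Candidates: 50 free-cell centres × 16 headings = 800 poses. Raycast each; keep the one whose scan matches to 4 dp.
  (1.5, 3.5, 15°): beam 1 = 1.5529 ≠ 1.9319 ✗
  (7.5, 3.5, 330°): beam 1 = 0.5774 ≠ 1.9319 ✗
  (7.5, 3.5, 240°): beam 1 = 2.8868 ≠ 1.9319 ✗
  …
  (4.5, 3.5, 105°): r_1=1.9319, r_2=0.5176, r_3=2.5882, r_4=3.6235 — all match ✓
No second candidate reproduces the full scan.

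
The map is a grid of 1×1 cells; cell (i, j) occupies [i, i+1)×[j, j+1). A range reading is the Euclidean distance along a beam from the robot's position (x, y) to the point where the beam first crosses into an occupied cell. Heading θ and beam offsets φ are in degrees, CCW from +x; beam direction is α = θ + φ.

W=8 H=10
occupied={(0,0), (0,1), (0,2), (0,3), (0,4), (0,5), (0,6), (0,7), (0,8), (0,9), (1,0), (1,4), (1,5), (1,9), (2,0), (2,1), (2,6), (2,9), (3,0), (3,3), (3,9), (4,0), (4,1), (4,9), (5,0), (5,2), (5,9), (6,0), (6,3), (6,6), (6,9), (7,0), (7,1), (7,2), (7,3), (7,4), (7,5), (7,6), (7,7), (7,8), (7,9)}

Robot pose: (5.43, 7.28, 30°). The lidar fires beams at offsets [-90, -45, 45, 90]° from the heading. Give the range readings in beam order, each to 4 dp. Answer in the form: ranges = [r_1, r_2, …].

beam 1: φ=-90°, α=300°
  direction (0.5000, -0.8660); cell (5,7); t to first gridline: x 1.1400, y 0.3233 (then +2.0000 / +1.1547)
    (5,6) via y @ 0.3233
    (6,6) via x @ 1.1400  # hit
  → r_1 = 1.1400
beam 2: φ=-45°, α=345°
  direction (0.9659, -0.2588); cell (5,7); t to first gridline: x 0.5901, y 1.0818 (then +1.0353 / +3.8637)
    (6,7) via x @ 0.5901
    (6,6) via y @ 1.0818  # hit
  → r_2 = 1.0818
beam 3: φ=45°, α=75°
  direction (0.2588, 0.9659); cell (5,7); t to first gridline: x 2.2023, y 0.7454 (then +3.8637 / +1.0353)
    (5,8) via y @ 0.7454
    (5,9) via y @ 1.7807  # hit
  → r_3 = 1.7807
beam 4: φ=90°, α=120°
  direction (-0.5000, 0.8660); cell (5,7); t to first gridline: x 0.8600, y 0.8314 (then +2.0000 / +1.1547)
    (5,8) via y @ 0.8314
    (4,8) via x @ 0.8600
    (4,9) via y @ 1.9861  # hit
  → r_4 = 1.9861

ranges = [1.1400, 1.0818, 1.7807, 1.9861]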